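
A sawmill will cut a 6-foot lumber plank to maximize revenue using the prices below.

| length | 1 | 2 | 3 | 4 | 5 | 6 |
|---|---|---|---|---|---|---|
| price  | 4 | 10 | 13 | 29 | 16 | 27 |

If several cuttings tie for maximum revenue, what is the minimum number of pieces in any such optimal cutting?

Let r[k] be the best obtainable value from length k. For each k, try every first piece i and keep the best of price[i] + r[k−i].
r[1] = 4
r[2] = 10
r[3] = 14  (first piece 1, then r[2]=10)
r[4] = 29
r[5] = 33  (first piece 1, then r[4]=29)
r[6] = 39  (first piece 2, then r[4]=29)
Maximum revenue is $39.
Now minimize piece count subject to staying optimal: for each k, pieces[k] = 1 + min over i with p[i]+r[k−i]=r[k] of pieces[k−i].
pieces[3] = 2
pieces[4] = 1
pieces[5] = 2
pieces[6] = 2

2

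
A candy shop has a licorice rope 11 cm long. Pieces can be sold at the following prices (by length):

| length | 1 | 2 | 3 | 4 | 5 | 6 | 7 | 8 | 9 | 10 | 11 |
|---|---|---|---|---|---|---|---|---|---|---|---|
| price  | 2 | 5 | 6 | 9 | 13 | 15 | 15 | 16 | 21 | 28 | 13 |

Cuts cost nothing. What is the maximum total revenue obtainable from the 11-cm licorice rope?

30

Consider every possible first cut. v[k] is the best of p[i]+v[k−i] over all sellable i≤k.
v[1] = 2
v[2] = 5
v[3] = 7  (first piece 1, then v[2]=5)
v[4] = 10  (first piece 2, then v[2]=5)
v[5] = 13
v[6] = 15  (first piece 1, then v[5]=13)
v[7] = 18  (first piece 2, then v[5]=13)
v[8] = 20  (first piece 1, then v[7]=18)
v[9] = 23  (first piece 2, then v[7]=18)
v[10] = 28
v[11] = 30  (first piece 1, then v[10]=28)
One optimal cutting: 10 + 1 → ¢28 + ¢2 = ¢30.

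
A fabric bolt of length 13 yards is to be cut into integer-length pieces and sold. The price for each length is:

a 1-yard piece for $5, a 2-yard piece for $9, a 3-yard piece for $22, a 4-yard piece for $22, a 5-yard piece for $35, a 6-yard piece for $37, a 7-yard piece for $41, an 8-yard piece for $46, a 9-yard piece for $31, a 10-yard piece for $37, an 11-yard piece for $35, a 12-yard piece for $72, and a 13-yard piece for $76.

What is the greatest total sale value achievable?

93

Let best[k] be the best obtainable value from length k. For each k, try every first piece i and keep the best of price[i] + best[k−i].
best[1] = 5
best[2] = max(5+5, 9+0) = 10
best[3] = max(5+10, 9+5, 22+0) = 22
best[4] = max(5+22, 9+10, 22+5, 22+0) = 27
best[5] = max(5+27, 9+22, 22+10, 22+5, 35+0) = 35
best[6] = max(5+35, 9+27, 22+22, 22+10, 35+5, 37+0) = 44
best[7] = max(5+44, 9+35, 22+27, …, 37+5, 41+0) = 49
best[8] = max(5+49, 9+44, 22+35, …, 41+5, 46+0) = 57
best[9] = max(5+57, 9+49, 22+44, …, 46+5, 31+0) = 66
best[10] = max(5+66, 9+57, 22+49, …, 31+5, 37+0) = 71
best[11] = max(5+71, 9+66, 22+57, …, 37+5, 35+0) = 79
best[12] = max(5+79, 9+71, 22+66, …, 35+5, 72+0) = 88
best[13] = max(5+88, 9+79, 22+71, …, 72+5, 76+0) = 93
One optimal cutting: 3 + 3 + 3 + 3 + 1 → $22 + $22 + $22 + $22 + $5 = $93.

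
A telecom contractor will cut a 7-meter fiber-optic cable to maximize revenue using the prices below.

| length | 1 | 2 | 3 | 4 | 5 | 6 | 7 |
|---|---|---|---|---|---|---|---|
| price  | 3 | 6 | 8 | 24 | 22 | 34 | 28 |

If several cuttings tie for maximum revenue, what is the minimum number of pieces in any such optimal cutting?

Consider every possible first cut. r[k] is the best of p[i]+r[k−i] over all sellable i≤k.
r[1] = 3
r[2] = max(3+3, 6+0) = 6
r[3] = max(3+6, 6+3, 8+0) = 9
r[4] = max(3+9, 6+6, 8+3, 24+0) = 24
r[5] = max(3+24, 6+9, 8+6, 24+3, 22+0) = 27
r[6] = max(3+27, 6+24, 8+9, 24+6, 22+3, 34+0) = 34
r[7] = max(3+34, 6+27, 8+24, …, 34+3, 28+0) = 37
Maximum revenue is $37.
Now minimize piece count subject to staying optimal: for each k, pieces[k] = 1 + min over i with p[i]+r[k−i]=r[k] of pieces[k−i].
pieces[4] = 1
pieces[5] = 2
pieces[6] = 1
pieces[7] = 2

2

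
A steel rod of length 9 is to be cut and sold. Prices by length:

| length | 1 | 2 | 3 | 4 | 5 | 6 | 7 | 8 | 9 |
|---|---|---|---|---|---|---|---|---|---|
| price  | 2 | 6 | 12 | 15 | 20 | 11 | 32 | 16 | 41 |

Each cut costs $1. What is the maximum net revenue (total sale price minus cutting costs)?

Let net[k] be the best obtainable value from length k. For each k, try every first piece i and keep the best of price[i] + net[k−i] minus the 1 cut fee when i<k.
net[1] = 2
net[2] = 6
net[3] = 12
net[4] = 15
net[5] = 20
net[6] = 23  (first piece 3, then net[3]=12)
net[7] = 32
net[8] = 33  (first piece 1, then net[7]=32)
net[9] = 41
Best is to make no cuts and sell whole for $41.

41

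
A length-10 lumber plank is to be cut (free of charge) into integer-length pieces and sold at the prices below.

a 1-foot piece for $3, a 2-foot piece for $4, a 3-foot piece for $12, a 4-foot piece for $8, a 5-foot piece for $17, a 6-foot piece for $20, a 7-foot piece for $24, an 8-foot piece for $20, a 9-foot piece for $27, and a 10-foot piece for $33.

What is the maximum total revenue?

Let r[k] be the best obtainable value from length k. For each k, try every first piece i and keep the best of price[i] + r[k−i].
r[1] = 3
r[2] = max(3+3, 4+0) = 6
r[3] = max(3+6, 4+3, 12+0) = 12
r[4] = max(3+12, 4+6, 12+3, 8+0) = 15
r[5] = max(3+15, 4+12, 12+6, 8+3, 17+0) = 18
r[6] = max(3+18, 4+15, 12+12, 8+6, 17+3, 20+0) = 24
r[7] = max(3+24, 4+18, 12+15, …, 20+3, 24+0) = 27
r[8] = max(3+27, 4+24, 12+18, …, 24+3, 20+0) = 30
r[9] = max(3+30, 4+27, 12+24, …, 20+3, 27+0) = 36
r[10] = max(3+36, 4+30, 12+27, …, 27+3, 33+0) = 39
One optimal cutting: 3 + 3 + 3 + 1 → $12 + $12 + $12 + $3 = $39.

39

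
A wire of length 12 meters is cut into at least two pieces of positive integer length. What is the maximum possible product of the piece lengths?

Fill g[k] for k=2..12: at each k try every first piece i and multiply by the better of (k−i) uncut or g[k−i].
Small cases: g[2]=1, g[3]=2, g[4]=4.
g[5] = 2·max(3,2) = 2·3 = 6
g[6] = 3·max(3,2) = 3·3 = 9
g[7] = 2·max(5,6) = 2·6 = 12
g[8] = 2·max(6,9) = 2·9 = 18
g[9] = 3·max(6,9) = 3·9 = 27
g[10] = 2·max(8,18) = 2·18 = 36
g[11] = 2·max(9,27) = 2·27 = 54
g[12] = 3·max(9,27) = 3·27 = 81
One optimal split: 3 + 3 + 3 + 3; product 3·3·3·3 = 81.

81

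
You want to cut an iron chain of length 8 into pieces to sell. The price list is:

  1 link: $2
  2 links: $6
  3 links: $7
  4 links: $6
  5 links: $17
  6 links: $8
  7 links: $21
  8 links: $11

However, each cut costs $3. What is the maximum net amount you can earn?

21

Build net[k] bottom-up: net[k] = max over allowed piece i of (p[i] + net[k−i]) − 3 per cut.
net[1] = 2
net[2] = 6
net[3] = 7
net[4] = 9  (first piece 2, then net[2]=6)
net[5] = 17
net[6] = 16  (first piece 1, then net[5]=17)
net[7] = 21
net[8] = 21  (first piece 3, then net[5]=17)
One optimal plan: pieces 5 + 3 (1 cut) → $24 − $3 = $21.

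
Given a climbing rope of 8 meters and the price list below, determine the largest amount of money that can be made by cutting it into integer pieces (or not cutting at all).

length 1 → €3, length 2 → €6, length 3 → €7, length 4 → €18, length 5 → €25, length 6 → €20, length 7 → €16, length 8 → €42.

42

Let best[k] be the best obtainable value from length k. For each k, try every first piece i and keep the best of price[i] + best[k−i].
best[1] = 3
best[2] = 6  (first piece 1, then best[1]=3)
best[3] = 9  (first piece 1, then best[2]=6)
best[4] = 18
best[5] = 25
best[6] = 28  (first piece 1, then best[5]=25)
best[7] = 31  (first piece 1, then best[6]=28)
best[8] = 42
Best is to sell the whole 8-meter piece uncut for €42.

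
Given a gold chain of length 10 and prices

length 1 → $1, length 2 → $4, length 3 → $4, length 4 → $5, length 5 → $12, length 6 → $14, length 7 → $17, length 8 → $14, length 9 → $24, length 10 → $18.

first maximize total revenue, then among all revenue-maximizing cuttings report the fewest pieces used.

Let r[k] be the best obtainable value from length k. For each k, try every first piece i and keep the best of price[i] + r[k−i].
r[1] = 1
r[2] = max(1+1, 4+0) = 4
r[3] = max(1+4, 4+1, 4+0) = 5
r[4] = max(1+5, 4+4, 4+1, 5+0) = 8
r[5] = max(1+8, 4+5, 4+4, 5+1, 12+0) = 12
r[6] = max(1+12, 4+8, 4+5, 5+4, 12+1, 14+0) = 14
r[7] = max(1+14, 4+12, 4+8, …, 14+1, 17+0) = 17
r[8] = max(1+17, 4+14, 4+12, …, 17+1, 14+0) = 18
r[9] = max(1+18, 4+17, 4+14, …, 14+1, 24+0) = 24
r[10] = max(1+24, 4+18, 4+17, …, 24+1, 18+0) = 25
Maximum revenue is $25.
Now minimize piece count subject to staying optimal: for each k, pieces[k] = 1 + min over i with p[i]+r[k−i]=r[k] of pieces[k−i].
pieces[7] = 1
pieces[8] = 2
pieces[9] = 1
pieces[10] = 2

2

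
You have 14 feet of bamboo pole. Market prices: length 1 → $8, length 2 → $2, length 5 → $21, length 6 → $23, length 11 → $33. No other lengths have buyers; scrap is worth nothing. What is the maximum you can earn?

Build r[k] bottom-up: r[k] = max over allowed piece i of (p[i] + r[k−i]).
r[1] = 8
r[2] = max(8+8, 2+0) = 16
r[3] = max(8+16, 2+8) = 24
r[4] = max(8+24, 2+16) = 32
r[5] = max(8+32, 2+24, 21+0) = 40
r[6] = max(8+40, 2+32, 21+8, 23+0) = 48
r[7] = max(8+48, 2+40, 21+16, 23+8) = 56
r[8] = max(8+56, 2+48, 21+24, 23+16) = 64
r[9] = max(8+64, 2+56, 21+32, 23+24) = 72
r[10] = max(8+72, 2+64, 21+40, 23+32) = 80
r[11] = max(8+80, 2+72, 21+48, 23+40, 33+0) = 88
r[12] = max(8+88, 2+80, 21+56, 23+48, 33+8) = 96
r[13] = max(8+96, 2+88, 21+64, 23+56, 33+16) = 104
r[14] = max(8+104, 2+96, 21+72, 23+64, 33+24) = 112
One optimal cutting: 1 + 1 + 1 + 1 + 1 + 1 + 1 + 1 + 1 + 1 + 1 + 1 + 1 + 1 → $112.

112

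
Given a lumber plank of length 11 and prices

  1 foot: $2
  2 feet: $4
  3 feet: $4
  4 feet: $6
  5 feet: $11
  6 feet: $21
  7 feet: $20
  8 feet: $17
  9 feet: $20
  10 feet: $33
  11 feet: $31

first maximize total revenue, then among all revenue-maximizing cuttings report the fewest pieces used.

2

Let r[k] be the best obtainable value from length k. For each k, try every first piece i and keep the best of price[i] + r[k−i].
r[1] = 2
r[2] = 4  (first piece 1, then r[1]=2)
r[3] = 6  (first piece 1, then r[2]=4)
r[4] = 8  (first piece 1, then r[3]=6)
r[5] = 11
r[6] = 21
r[7] = 23  (first piece 1, then r[6]=21)
r[8] = 25  (first piece 1, then r[7]=23)
r[9] = 27  (first piece 1, then r[8]=25)
r[10] = 33
r[11] = 35  (first piece 1, then r[10]=33)
Maximum revenue is $35.
Now minimize piece count subject to staying optimal: for each k, pieces[k] = 1 + min over i with p[i]+r[k−i]=r[k] of pieces[k−i].
pieces[8] = 2
pieces[9] = 3
pieces[10] = 1
pieces[11] = 2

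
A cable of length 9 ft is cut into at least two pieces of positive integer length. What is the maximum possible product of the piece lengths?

27

Define P[k] = max over 1≤i<k of i · max(k−i, P[k−i]); the inner max lets the remainder stay uncut if that's better.
Small cases: P[2]=1, P[3]=2.
P[4] = max(1·3, 2·2, 3·1) = 4
P[5] = max(1·4, 2·3, 3·2, 4·1) = 6
P[6] = max(1·6, 2·4, 3·3, 4·2, 5·1) = 9
P[7] = max(1·9, 2·6, 3·4, 4·3, 5·2, 6·1) = 12
P[8] = max(1·12, 2·9, 3·6, …, 6·2, 7·1) = 18
P[9] = max(1·18, 2·12, 3·9, …, 7·2, 8·1) = 27
One optimal split: 3 + 3 + 3; product 3·3·3 = 27.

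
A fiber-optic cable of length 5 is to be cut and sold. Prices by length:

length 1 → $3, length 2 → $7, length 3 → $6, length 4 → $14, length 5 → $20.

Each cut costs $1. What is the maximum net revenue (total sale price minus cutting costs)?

20

Consider every possible first cut. r[k] is the best of p[i]+r[k−i] over all sellable i≤k, charging 1 whenever i<k.
r[1] = 3
r[2] = max(3+3-1, 7+0) = 7
r[3] = max(3+7-1, 7+3-1, 6+0) = 9
r[4] = max(3+9-1, 7+7-1, 6+3-1, 14+0) = 14
r[5] = max(3+14-1, 7+9-1, 6+7-1, 14+3-1, 20+0) = 20
Best is to make no cuts and sell whole for $20.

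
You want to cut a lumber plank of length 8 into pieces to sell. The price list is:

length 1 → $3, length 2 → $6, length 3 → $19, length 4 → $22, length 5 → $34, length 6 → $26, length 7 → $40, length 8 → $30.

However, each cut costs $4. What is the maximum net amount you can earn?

Consider every possible first cut. v[k] is the best of p[i]+v[k−i] over all sellable i≤k, charging 4 whenever i<k.
v[1] = 3
v[2] = max(3+3-4, 6+0) = 6
v[3] = max(3+6-4, 6+3-4, 19+0) = 19
v[4] = max(3+19-4, 6+6-4, 19+3-4, 22+0) = 22
v[5] = max(3+22-4, 6+19-4, 19+6-4, 22+3-4, 34+0) = 34
v[6] = max(3+34-4, 6+22-4, 19+19-4, 22+6-4, 34+3-4, 26+0) = 34
v[7] = max(3+34-4, 6+34-4, 19+22-4, …, 26+3-4, 40+0) = 40
v[8] = max(3+40-4, 6+34-4, 19+34-4, …, 40+3-4, 30+0) = 49
One optimal plan: pieces 5 + 3 (1 cut) → $53 − $4 = $49.

49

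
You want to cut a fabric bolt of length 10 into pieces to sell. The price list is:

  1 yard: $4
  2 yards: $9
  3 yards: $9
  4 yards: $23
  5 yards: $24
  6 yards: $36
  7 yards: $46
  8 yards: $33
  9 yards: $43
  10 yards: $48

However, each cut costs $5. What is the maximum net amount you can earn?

Build r[k] bottom-up: r[k] = max over allowed piece i of (p[i] + r[k−i]) − 5 per cut.
r[1] = 4
r[2] = 9
r[3] = 9
r[4] = 23
r[5] = 24
r[6] = 36
r[7] = 46
r[8] = 45  (first piece 1, then r[7]=46)
r[9] = 50  (first piece 2, then r[7]=46)
r[10] = 54  (first piece 4, then r[6]=36)
One optimal plan: pieces 6 + 4 (1 cut) → $59 − $5 = $54.

54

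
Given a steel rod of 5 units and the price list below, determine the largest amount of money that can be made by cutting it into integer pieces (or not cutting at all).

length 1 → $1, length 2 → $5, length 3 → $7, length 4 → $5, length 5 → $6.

Let v[k] be the best obtainable value from length k. For each k, try every first piece i and keep the best of price[i] + v[k−i].
v[1] = 1
v[2] = 5
v[3] = 7
v[4] = 10  (first piece 2, then v[2]=5)
v[5] = 12  (first piece 2, then v[3]=7)
One optimal cutting: 3 + 2 → $7 + $5 = $12.

12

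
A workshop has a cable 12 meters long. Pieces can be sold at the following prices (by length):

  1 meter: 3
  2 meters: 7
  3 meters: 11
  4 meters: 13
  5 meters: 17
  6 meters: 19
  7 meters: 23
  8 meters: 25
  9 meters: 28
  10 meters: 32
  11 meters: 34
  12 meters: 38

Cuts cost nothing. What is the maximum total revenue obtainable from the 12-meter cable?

44

Build R[k] bottom-up: R[k] = max over allowed piece i of (p[i] + R[k−i]).
R[1] = 3
R[2] = max(3+3, 7+0) = 7
R[3] = max(3+7, 7+3, 11+0) = 11
R[4] = max(3+11, 7+7, 11+3, 13+0) = 14
R[5] = max(3+14, 7+11, 11+7, 13+3, 17+0) = 18
R[6] = max(3+18, 7+14, 11+11, 13+7, 17+3, 19+0) = 22
R[7] = max(3+22, 7+18, 11+14, …, 19+3, 23+0) = 25
R[8] = max(3+25, 7+22, 11+18, …, 23+3, 25+0) = 29
R[9] = max(3+29, 7+25, 11+22, …, 25+3, 28+0) = 33
R[10] = max(3+33, 7+29, 11+25, …, 28+3, 32+0) = 36
R[11] = max(3+36, 7+33, 11+29, …, 32+3, 34+0) = 40
R[12] = max(3+40, 7+36, 11+33, …, 34+3, 38+0) = 44
One optimal cutting: 3 + 3 + 3 + 3 → 11 + 11 + 11 + 11 = 44.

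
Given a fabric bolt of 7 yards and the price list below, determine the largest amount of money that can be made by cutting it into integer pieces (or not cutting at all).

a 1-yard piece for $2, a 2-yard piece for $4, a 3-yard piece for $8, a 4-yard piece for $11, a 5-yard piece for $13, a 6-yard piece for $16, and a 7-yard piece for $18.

Build r[k] bottom-up: r[k] = max over allowed piece i of (p[i] + r[k−i]).
r[1] = 2
r[2] = 4  (first piece 1, then r[1]=2)
r[3] = 8
r[4] = 11
r[5] = 13  (first piece 1, then r[4]=11)
r[6] = 16  (first piece 3, then r[3]=8)
r[7] = 19  (first piece 3, then r[4]=11)
One optimal cutting: 4 + 3 → $11 + $8 = $19.

19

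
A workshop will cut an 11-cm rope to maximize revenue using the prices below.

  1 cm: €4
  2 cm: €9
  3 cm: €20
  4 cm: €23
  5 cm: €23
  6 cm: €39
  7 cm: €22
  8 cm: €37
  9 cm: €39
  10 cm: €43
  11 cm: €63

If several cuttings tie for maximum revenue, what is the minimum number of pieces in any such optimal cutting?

4

Consider every possible first cut. r[k] is the best of p[i]+r[k−i] over all sellable i≤k.
r[1] = 4
r[2] = 9
r[3] = 20
r[4] = 24  (first piece 1, then r[3]=20)
r[5] = 29  (first piece 2, then r[3]=20)
r[6] = 40  (first piece 3, then r[3]=20)
r[7] = 44  (first piece 1, then r[6]=40)
r[8] = 49  (first piece 2, then r[6]=40)
r[9] = 60  (first piece 3, then r[6]=40)
r[10] = 64  (first piece 1, then r[9]=60)
r[11] = 69  (first piece 2, then r[9]=60)
Maximum revenue is €69.
Now minimize piece count subject to staying optimal: for each k, pieces[k] = 1 + min over i with p[i]+r[k−i]=r[k] of pieces[k−i].
pieces[8] = 3
pieces[9] = 3
pieces[10] = 4
pieces[11] = 4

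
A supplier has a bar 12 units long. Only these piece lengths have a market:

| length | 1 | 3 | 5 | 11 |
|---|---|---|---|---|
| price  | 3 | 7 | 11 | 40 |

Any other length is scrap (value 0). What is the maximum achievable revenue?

Build f[k] bottom-up: f[k] = max over allowed piece i of (p[i] + f[k−i]).
f[1] = 3
f[2] = 6  (first piece 1, then f[1]=3)
f[3] = max(3+6, 7+0) = 9
f[4] = max(3+9, 7+3) = 12
f[5] = max(3+12, 7+6, 11+0) = 15
f[6] = max(3+15, 7+9, 11+3) = 18
f[7] = max(3+18, 7+12, 11+6) = 21
f[8] = max(3+21, 7+15, 11+9) = 24
f[9] = max(3+24, 7+18, 11+12) = 27
f[10] = max(3+27, 7+21, 11+15) = 30
f[11] = max(3+30, 7+24, 11+18, 40+0) = 40
f[12] = max(3+40, 7+27, 11+21, 40+3) = 43
One optimal cutting: 11 + 1 → 43.

43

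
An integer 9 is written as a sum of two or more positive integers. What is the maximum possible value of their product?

27

Define prod[k] = max over 1≤i<k of i · max(k−i, prod[k−i]); the inner max lets the remainder stay uncut if that's better.
prod[2] = 1·max(1,0) = 1·1 = 1
prod[3] = 1·max(2,1) = 1·2 = 2
prod[4] = 2·max(2,1) = 2·2 = 4
prod[5] = 2·max(3,2) = 2·3 = 6
prod[6] = 3·max(3,2) = 3·3 = 9
prod[7] = 2·max(5,6) = 2·6 = 12
prod[8] = 2·max(6,9) = 2·9 = 18
prod[9] = 3·max(6,9) = 3·9 = 27
One optimal split: 3 + 3 + 3; product 3·3·3 = 27.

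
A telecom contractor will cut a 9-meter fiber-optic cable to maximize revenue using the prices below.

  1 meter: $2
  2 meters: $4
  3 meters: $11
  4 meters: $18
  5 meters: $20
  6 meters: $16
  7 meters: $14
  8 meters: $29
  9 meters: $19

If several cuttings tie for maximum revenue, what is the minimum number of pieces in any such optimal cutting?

Consider every possible first cut. r[k] is the best of p[i]+r[k−i] over all sellable i≤k.
r[1] = 2
r[2] = max(2+2, 4+0) = 4
r[3] = max(2+4, 4+2, 11+0) = 11
r[4] = max(2+11, 4+4, 11+2, 18+0) = 18
r[5] = max(2+18, 4+11, 11+4, 18+2, 20+0) = 20
r[6] = max(2+20, 4+18, 11+11, 18+4, 20+2, 16+0) = 22
r[7] = max(2+22, 4+20, 11+18, …, 16+2, 14+0) = 29
r[8] = max(2+29, 4+22, 11+20, …, 14+2, 29+0) = 36
r[9] = max(2+36, 4+29, 11+22, …, 29+2, 19+0) = 38
Maximum revenue is $38.
Now minimize piece count subject to staying optimal: for each k, pieces[k] = 1 + min over i with p[i]+r[k−i]=r[k] of pieces[k−i].
pieces[6] = 2
pieces[7] = 2
pieces[8] = 2
pieces[9] = 2

2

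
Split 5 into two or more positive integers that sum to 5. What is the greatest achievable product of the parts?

6

Define g[k] = max over 1≤i<k of i · max(k−i, g[k−i]); the inner max lets the remainder stay uncut if that's better.
g[2] = 1*max(1,0) = 1*1 = 1
g[3] = 1*max(2,1) = 1*2 = 2
g[4] = 2*max(2,1) = 2*2 = 4
g[5] = 2*max(3,2) = 2*3 = 6
One optimal split: 3 + 2; product 3*2 = 6.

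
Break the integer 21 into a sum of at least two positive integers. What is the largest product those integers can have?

Let f[k] be the best product for length k (with at least one cut). For each first piece i, the rest contributes max(k−i, f[k−i]).
f[2] = 1×max(1,0) = 1×1 = 1
f[3] = 1×max(2,1) = 1×2 = 2
f[4] = 2×max(2,1) = 2×2 = 4
f[5] = 2×max(3,2) = 2×3 = 6
f[6] = 3×max(3,2) = 3×3 = 9
f[7] = 2×max(5,6) = 2×6 = 12
f[8] = 2×max(6,9) = 2×9 = 18
f[9] = 3×max(6,9) = 3×9 = 27
f[10] = 2×max(8,18) = 2×18 = 36
f[11] = 2×max(9,27) = 2×27 = 54
f[12] = 3×max(9,27) = 3×27 = 81
f[13] = 2×max(11,54) = 2×54 = 108
f[14] = 2×max(12,81) = 2×81 = 162
f[15] = 3×max(12,81) = 3×81 = 243
f[16] = 2×max(14,162) = 2×162 = 324
f[17] = 2×max(15,243) = 2×243 = 486
f[18] = 3×max(15,243) = 3×243 = 729
f[19] = 2×max(17,486) = 2×486 = 972
f[20] = 2×max(18,729) = 2×729 = 1458
f[21] = 3×max(18,729) = 3×729 = 2187
One optimal split: 3 + 3 + 3 + 3 + 3 + 3 + 3; product 3×3×3×3×3×3×3 = 2187.

2187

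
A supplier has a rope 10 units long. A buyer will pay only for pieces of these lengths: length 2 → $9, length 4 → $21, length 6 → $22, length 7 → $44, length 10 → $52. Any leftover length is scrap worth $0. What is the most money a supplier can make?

Consider every possible first cut. r[k] is the best of p[i]+r[k−i] over all sellable i≤k.
r[1] = 0
r[2] = 9
r[3] = 9
r[4] = max(9+9, 21+0) = 21
r[5] = max(9+9, 21+0) = 21
r[6] = max(9+21, 21+9, 22+0) = 30
r[7] = max(9+21, 21+9, 22+0, 44+0) = 44
r[8] = max(9+30, 21+21, 22+9, 44+0) = 44
r[9] = max(9+44, 21+21, 22+9, 44+9) = 53
r[10] = max(9+44, 21+30, 22+21, 44+9, 52+0) = 53
One optimal cutting: pieces 7 + 2 with 1 unit of scrap → $53.

53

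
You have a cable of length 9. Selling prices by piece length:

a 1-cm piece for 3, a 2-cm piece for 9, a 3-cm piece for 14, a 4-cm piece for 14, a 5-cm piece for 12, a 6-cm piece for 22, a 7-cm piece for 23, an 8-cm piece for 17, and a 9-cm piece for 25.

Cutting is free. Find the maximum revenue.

Build v[k] bottom-up: v[k] = max over allowed piece i of (p[i] + v[k−i]).
v[1] = 3
v[2] = max(3+3, 9+0) = 9
v[3] = max(3+9, 9+3, 14+0) = 14
v[4] = max(3+14, 9+9, 14+3, 14+0) = 18
v[5] = max(3+18, 9+14, 14+9, 14+3, 12+0) = 23
v[6] = max(3+23, 9+18, 14+14, 14+9, 12+3, 22+0) = 28
v[7] = max(3+28, 9+23, 14+18, …, 22+3, 23+0) = 32
v[8] = max(3+32, 9+28, 14+23, …, 23+3, 17+0) = 37
v[9] = max(3+37, 9+32, 14+28, …, 17+3, 25+0) = 42
One optimal cutting: 3 + 3 + 3 → 14 + 14 + 14 = 42.

42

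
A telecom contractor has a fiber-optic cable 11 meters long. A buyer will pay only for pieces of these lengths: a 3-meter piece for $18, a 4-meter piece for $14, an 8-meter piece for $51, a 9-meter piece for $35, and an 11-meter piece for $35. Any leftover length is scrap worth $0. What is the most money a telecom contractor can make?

69

Consider every possible first cut. best[k] is the best of p[i]+best[k−i] over all sellable i≤k.
best[1] = 0
best[2] = 0
best[3] = 18
best[4] = max(18+0, 14+0) = 18
best[5] = max(18+0, 14+0) = 18
best[6] = max(18+18, 14+0) = 36
best[7] = max(18+18, 14+18) = 36
best[8] = max(18+18, 14+18, 51+0) = 51
best[9] = max(18+36, 14+18, 51+0, 35+0) = 54
best[10] = max(18+36, 14+36, 51+0, 35+0) = 54
best[11] = max(18+51, 14+36, 51+18, 35+0, 35+0) = 69
One optimal cutting: 8 + 3 → $69.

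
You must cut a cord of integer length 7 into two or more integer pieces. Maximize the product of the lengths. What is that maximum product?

12

Fill m[k] for k=2..7: at each k try every first piece i and multiply by the better of (k−i) uncut or m[k−i].
Small cases: m[2]=1.
m[3] = 1×max(2,1) = 1×2 = 2
m[4] = 2×max(2,1) = 2×2 = 4
m[5] = 2×max(3,2) = 2×3 = 6
m[6] = 3×max(3,2) = 3×3 = 9
m[7] = 2×max(5,6) = 2×6 = 12
One optimal split: 3 + 2 + 2; product 3×2×2 = 12.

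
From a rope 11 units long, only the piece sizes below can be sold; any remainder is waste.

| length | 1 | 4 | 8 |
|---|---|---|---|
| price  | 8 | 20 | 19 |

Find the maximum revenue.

Consider every possible first cut. r[k] is the best of p[i]+r[k−i] over all sellable i≤k.
r[1] = 8
r[2] = 16  (first piece 1, then r[1]=8)
r[3] = 24  (first piece 1, then r[2]=16)
r[4] = max(8+24, 20+0) = 32
r[5] = max(8+32, 20+8) = 40
r[6] = max(8+40, 20+16) = 48
r[7] = max(8+48, 20+24) = 56
r[8] = max(8+56, 20+32, 19+0) = 64
r[9] = max(8+64, 20+40, 19+8) = 72
r[10] = max(8+72, 20+48, 19+16) = 80
r[11] = max(8+80, 20+56, 19+24) = 88
One optimal cutting: 1 + 1 + 1 + 1 + 1 + 1 + 1 + 1 + 1 + 1 + 1 → €88.

88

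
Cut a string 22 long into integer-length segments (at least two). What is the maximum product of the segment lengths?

Define f[k] = max over 1≤i<k of i · max(k−i, f[k−i]); the inner max lets the remainder stay uncut if that's better.
f[2] = 1*max(1,0) = 1*1 = 1
f[3] = 1*max(2,1) = 1*2 = 2
f[4] = 2*max(2,1) = 2*2 = 4
f[5] = 2*max(3,2) = 2*3 = 6
f[6] = 3*max(3,2) = 3*3 = 9
f[7] = 2*max(5,6) = 2*6 = 12
f[8] = 2*max(6,9) = 2*9 = 18
f[9] = 3*max(6,9) = 3*9 = 27
f[10] = 2*max(8,18) = 2*18 = 36
f[11] = 2*max(9,27) = 2*27 = 54
f[12] = 3*max(9,27) = 3*27 = 81
f[13] = 2*max(11,54) = 2*54 = 108
f[14] = 2*max(12,81) = 2*81 = 162
f[15] = 3*max(12,81) = 3*81 = 243
f[16] = 2*max(14,162) = 2*162 = 324
f[17] = 2*max(15,243) = 2*243 = 486
f[18] = 3*max(15,243) = 3*243 = 729
f[19] = 2*max(17,486) = 2*486 = 972
f[20] = 2*max(18,729) = 2*729 = 1458
f[21] = 3*max(18,729) = 3*729 = 2187
f[22] = 2*max(20,1458) = 2*1458 = 2916
One optimal split: 3 + 3 + 3 + 3 + 3 + 3 + 2 + 2; product 3*3*3*3*3*3*2*2 = 2916.

2916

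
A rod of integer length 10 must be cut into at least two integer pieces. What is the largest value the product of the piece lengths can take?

Let m[k] be the best product for length k (with at least one cut). For each first piece i, the rest contributes max(k−i, m[k−i]).
m[2] = 1×max(1,0) = 1×1 = 1
m[3] = 1×max(2,1) = 1×2 = 2
m[4] = 2×max(2,1) = 2×2 = 4
m[5] = 2×max(3,2) = 2×3 = 6
m[6] = 3×max(3,2) = 3×3 = 9
m[7] = 2×max(5,6) = 2×6 = 12
m[8] = 2×max(6,9) = 2×9 = 18
m[9] = 3×max(6,9) = 3×9 = 27
m[10] = 2×max(8,18) = 2×18 = 36
One optimal split: 3 + 3 + 2 + 2; product 3×3×2×2 = 36.

36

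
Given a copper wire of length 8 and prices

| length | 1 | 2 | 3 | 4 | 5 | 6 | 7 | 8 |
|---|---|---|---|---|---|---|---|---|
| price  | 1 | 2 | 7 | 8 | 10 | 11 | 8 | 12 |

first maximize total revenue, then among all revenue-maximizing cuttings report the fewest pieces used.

2

Consider every possible first cut. r[k] is the best of p[i]+r[k−i] over all sellable i≤k.
r[1] = 1
r[2] = max(1+1, 2+0) = 2
r[3] = max(1+2, 2+1, 7+0) = 7
r[4] = max(1+7, 2+2, 7+1, 8+0) = 8
r[5] = max(1+8, 2+7, 7+2, 8+1, 10+0) = 10
r[6] = max(1+10, 2+8, 7+7, 8+2, 10+1, 11+0) = 14
r[7] = max(1+14, 2+10, 7+8, …, 11+1, 8+0) = 15
r[8] = max(1+15, 2+14, 7+10, …, 8+1, 12+0) = 17
Maximum revenue is €17.
Now minimize piece count subject to staying optimal: for each k, pieces[k] = 1 + min over i with p[i]+r[k−i]=r[k] of pieces[k−i].
pieces[5] = 1
pieces[6] = 2
pieces[7] = 2
pieces[8] = 2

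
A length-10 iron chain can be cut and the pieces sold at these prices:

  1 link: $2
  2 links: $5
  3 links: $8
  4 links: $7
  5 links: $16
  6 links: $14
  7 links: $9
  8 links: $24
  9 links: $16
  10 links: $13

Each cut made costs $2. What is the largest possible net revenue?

Build v[k] bottom-up: v[k] = max over allowed piece i of (p[i] + v[k−i]) − 2 per cut.
v[1] = 2
v[2] = 5
v[3] = 8
v[4] = 8  (first piece 1, then v[3]=8)
v[5] = 16
v[6] = 16  (first piece 1, then v[5]=16)
v[7] = 19  (first piece 2, then v[5]=16)
v[8] = 24
v[9] = 24  (first piece 1, then v[8]=24)
v[10] = 30  (first piece 5, then v[5]=16)
One optimal plan: pieces 5 + 5 (1 cut) → $32 − $2 = $30.

30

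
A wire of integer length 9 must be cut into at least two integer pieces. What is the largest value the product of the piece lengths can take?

27

Define g[k] = max over 1≤i<k of i · max(k−i, g[k−i]); the inner max lets the remainder stay uncut if that's better.
g[2] = 1·max(1,0) = 1·1 = 1
g[3] = max(1·2, 2·1) = 2
g[4] = max(1·3, 2·2, 3·1) = 4
g[5] = max(1·4, 2·3, 3·2, 4·1) = 6
g[6] = max(1·6, 2·4, 3·3, 4·2, 5·1) = 9
g[7] = max(1·9, 2·6, 3·4, 4·3, 5·2, 6·1) = 12
g[8] = max(1·12, 2·9, 3·6, …, 6·2, 7·1) = 18
g[9] = max(1·18, 2·12, 3·9, …, 7·2, 8·1) = 27
One optimal split: 3 + 3 + 3; product 3·3·3 = 27.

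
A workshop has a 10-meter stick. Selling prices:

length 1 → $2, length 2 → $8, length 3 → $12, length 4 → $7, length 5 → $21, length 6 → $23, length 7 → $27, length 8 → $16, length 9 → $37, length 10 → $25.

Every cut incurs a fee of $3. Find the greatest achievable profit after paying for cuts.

39

Consider every possible first cut. v[k] is the best of p[i]+v[k−i] over all sellable i≤k, charging 3 whenever i<k.
v[1] = 2
v[2] = 8
v[3] = 12
v[4] = 13  (first piece 2, then v[2]=8)
v[5] = 21
v[6] = 23
v[7] = 27
v[8] = 30  (first piece 3, then v[5]=21)
v[9] = 37
v[10] = 39  (first piece 5, then v[5]=21)
One optimal plan: pieces 5 + 5 (1 cut) → $42 − $3 = $39.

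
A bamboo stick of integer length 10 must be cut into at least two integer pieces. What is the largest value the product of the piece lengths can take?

Let m[k] be the best product for length k (with at least one cut). For each first piece i, the rest contributes max(k−i, m[k−i]).
Small cases: m[2]=1, m[3]=2.
m[4] = max(1·3, 2·2, 3·1) = 4
m[5] = max(1·4, 2·3, 3·2, 4·1) = 6
m[6] = max(1·6, 2·4, 3·3, 4·2, 5·1) = 9
m[7] = max(1·9, 2·6, 3·4, 4·3, 5·2, 6·1) = 12
m[8] = max(1·12, 2·9, 3·6, …, 6·2, 7·1) = 18
m[9] = max(1·18, 2·12, 3·9, …, 7·2, 8·1) = 27
m[10] = max(1·27, 2·18, 3·12, …, 8·2, 9·1) = 36
One optimal split: 3 + 3 + 2 + 2; product 3·3·2·2 = 36.

36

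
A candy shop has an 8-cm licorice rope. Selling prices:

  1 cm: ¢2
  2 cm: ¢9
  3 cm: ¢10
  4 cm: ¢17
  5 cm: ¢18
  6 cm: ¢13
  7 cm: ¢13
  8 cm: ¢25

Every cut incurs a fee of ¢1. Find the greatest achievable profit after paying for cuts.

33

Build r[k] bottom-up: r[k] = max over allowed piece i of (p[i] + r[k−i]) − 1 per cut.
r[1] = 2
r[2] = 9
r[3] = 10  (first piece 1, then r[2]=9)
r[4] = 17  (first piece 2, then r[2]=9)
r[5] = 18  (first piece 1, then r[4]=17)
r[6] = 25  (first piece 2, then r[4]=17)
r[7] = 26  (first piece 1, then r[6]=25)
r[8] = 33  (first piece 2, then r[6]=25)
One optimal plan: pieces 2 + 2 + 2 + 2 (3 cuts) → ¢36 − ¢3 = ¢33.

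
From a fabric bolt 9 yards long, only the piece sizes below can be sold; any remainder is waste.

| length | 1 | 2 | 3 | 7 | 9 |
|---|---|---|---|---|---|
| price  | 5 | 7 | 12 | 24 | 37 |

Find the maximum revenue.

Build r[k] bottom-up: r[k] = max over allowed piece i of (p[i] + r[k−i]).
r[1] = 5
r[2] = max(5+5, 7+0) = 10
r[3] = max(5+10, 7+5, 12+0) = 15
r[4] = max(5+15, 7+10, 12+5) = 20
r[5] = max(5+20, 7+15, 12+10) = 25
r[6] = max(5+25, 7+20, 12+15) = 30
r[7] = max(5+30, 7+25, 12+20, 24+0) = 35
r[8] = max(5+35, 7+30, 12+25, 24+5) = 40
r[9] = max(5+40, 7+35, 12+30, 24+10, 37+0) = 45
One optimal cutting: 1 + 1 + 1 + 1 + 1 + 1 + 1 + 1 + 1 → $45.

45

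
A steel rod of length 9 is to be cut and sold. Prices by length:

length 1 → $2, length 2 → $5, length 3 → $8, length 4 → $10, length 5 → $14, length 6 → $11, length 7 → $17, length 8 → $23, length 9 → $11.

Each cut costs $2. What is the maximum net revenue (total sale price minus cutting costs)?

Consider every possible first cut. net[k] is the best of p[i]+net[k−i] over all sellable i≤k, charging 2 whenever i<k.
net[1] = 2
net[2] = max(2+2-2, 5+0) = 5
net[3] = max(2+5-2, 5+2-2, 8+0) = 8
net[4] = max(2+8-2, 5+5-2, 8+2-2, 10+0) = 10
net[5] = max(2+10-2, 5+8-2, 8+5-2, 10+2-2, 14+0) = 14
net[6] = max(2+14-2, 5+10-2, 8+8-2, 10+5-2, 14+2-2, 11+0) = 14
net[7] = max(2+14-2, 5+14-2, 8+10-2, …, 11+2-2, 17+0) = 17
net[8] = max(2+17-2, 5+14-2, 8+14-2, …, 17+2-2, 23+0) = 23
net[9] = max(2+23-2, 5+17-2, 8+14-2, …, 23+2-2, 11+0) = 23
One optimal plan: pieces 8 + 1 (1 cut) → $25 − $2 = $23.

23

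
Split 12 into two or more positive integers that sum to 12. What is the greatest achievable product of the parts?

Let m[k] be the best product for length k (with at least one cut). For each first piece i, the rest contributes max(k−i, m[k−i]).
m[2] = 1×max(1,0) = 1×1 = 1
m[3] = 1×max(2,1) = 1×2 = 2
m[4] = 2×max(2,1) = 2×2 = 4
m[5] = 2×max(3,2) = 2×3 = 6
m[6] = 3×max(3,2) = 3×3 = 9
m[7] = 2×max(5,6) = 2×6 = 12
m[8] = 2×max(6,9) = 2×9 = 18
m[9] = 3×max(6,9) = 3×9 = 27
m[10] = 2×max(8,18) = 2×18 = 36
m[11] = 2×max(9,27) = 2×27 = 54
m[12] = 3×max(9,27) = 3×27 = 81
One optimal split: 3 + 3 + 3 + 3; product 3×3×3×3 = 81.

81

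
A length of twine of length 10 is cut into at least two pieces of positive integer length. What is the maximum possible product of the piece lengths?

36

Let P[k] be the best product for length k (with at least one cut). For each first piece i, the rest contributes max(k−i, P[k−i]).
P[2] = 1*max(1,0) = 1*1 = 1
P[3] = max(1*2, 2*1) = 2
P[4] = max(1*3, 2*2, 3*1) = 4
P[5] = max(1*4, 2*3, 3*2, 4*1) = 6
P[6] = max(1*6, 2*4, 3*3, 4*2, 5*1) = 9
P[7] = max(1*9, 2*6, 3*4, 4*3, 5*2, 6*1) = 12
P[8] = max(1*12, 2*9, 3*6, …, 6*2, 7*1) = 18
P[9] = max(1*18, 2*12, 3*9, …, 7*2, 8*1) = 27
P[10] = max(1*27, 2*18, 3*12, …, 8*2, 9*1) = 36
One optimal split: 3 + 3 + 2 + 2; product 3*3*2*2 = 36.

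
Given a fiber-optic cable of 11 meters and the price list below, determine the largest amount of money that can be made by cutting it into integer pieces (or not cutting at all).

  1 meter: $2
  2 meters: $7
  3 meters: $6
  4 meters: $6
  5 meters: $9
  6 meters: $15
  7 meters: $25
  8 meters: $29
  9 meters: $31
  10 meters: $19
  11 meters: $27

39

Let r[k] be the best obtainable value from length k. For each k, try every first piece i and keep the best of price[i] + r[k−i].
r[1] = 2
r[2] = 7
r[3] = 9  (first piece 1, then r[2]=7)
r[4] = 14  (first piece 2, then r[2]=7)
r[5] = 16  (first piece 1, then r[4]=14)
r[6] = 21  (first piece 2, then r[4]=14)
r[7] = 25
r[8] = 29
r[9] = 32  (first piece 2, then r[7]=25)
r[10] = 36  (first piece 2, then r[8]=29)
r[11] = 39  (first piece 2, then r[9]=32)
One optimal cutting: 7 + 2 + 2 → $25 + $7 + $7 = $39.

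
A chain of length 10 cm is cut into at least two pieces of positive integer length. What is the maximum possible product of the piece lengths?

36

Fill prod[k] for k=2..10: at each k try every first piece i and multiply by the better of (k−i) uncut or prod[k−i].
Small cases: prod[2]=1, prod[3]=2, prod[4]=4, prod[5]=6.
prod[6] = 3×max(3,2) = 3×3 = 9
prod[7] = 2×max(5,6) = 2×6 = 12
prod[8] = 2×max(6,9) = 2×9 = 18
prod[9] = 3×max(6,9) = 3×9 = 27
prod[10] = 2×max(8,18) = 2×18 = 36
One optimal split: 3 + 3 + 2 + 2; product 3×3×2×2 = 36.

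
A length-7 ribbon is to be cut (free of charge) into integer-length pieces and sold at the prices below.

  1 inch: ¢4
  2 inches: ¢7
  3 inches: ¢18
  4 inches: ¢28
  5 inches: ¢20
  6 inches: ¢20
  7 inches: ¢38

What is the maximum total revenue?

Build r[k] bottom-up: r[k] = max over allowed piece i of (p[i] + r[k−i]).
r[1] = 4
r[2] = 8  (first piece 1, then r[1]=4)
r[3] = 18
r[4] = 28
r[5] = 32  (first piece 1, then r[4]=28)
r[6] = 36  (first piece 1, then r[5]=32)
r[7] = 46  (first piece 3, then r[4]=28)
One optimal cutting: 4 + 3 → ¢28 + ¢18 = ¢46.

46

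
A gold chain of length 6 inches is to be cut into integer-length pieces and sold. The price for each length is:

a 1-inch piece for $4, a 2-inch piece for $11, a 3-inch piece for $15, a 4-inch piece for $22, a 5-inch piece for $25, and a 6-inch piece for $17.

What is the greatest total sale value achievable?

Consider every possible first cut. best[k] is the best of p[i]+best[k−i] over all sellable i≤k.
best[1] = 4
best[2] = 11
best[3] = 15  (first piece 1, then best[2]=11)
best[4] = 22  (first piece 2, then best[2]=11)
best[5] = 26  (first piece 1, then best[4]=22)
best[6] = 33  (first piece 2, then best[4]=22)
One optimal cutting: 2 + 2 + 2 → $11 + $11 + $11 = $33.

33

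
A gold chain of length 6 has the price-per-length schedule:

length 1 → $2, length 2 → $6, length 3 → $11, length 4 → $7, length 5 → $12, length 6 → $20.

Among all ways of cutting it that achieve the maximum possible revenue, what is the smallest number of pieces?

2

Build r[k] bottom-up: r[k] = max over allowed piece i of (p[i] + r[k−i]).
r[1] = 2
r[2] = max(2+2, 6+0) = 6
r[3] = max(2+6, 6+2, 11+0) = 11
r[4] = max(2+11, 6+6, 11+2, 7+0) = 13
r[5] = max(2+13, 6+11, 11+6, 7+2, 12+0) = 17
r[6] = max(2+17, 6+13, 11+11, 7+6, 12+2, 20+0) = 22
Maximum revenue is $22.
Now minimize piece count subject to staying optimal: for each k, pieces[k] = 1 + min over i with p[i]+r[k−i]=r[k] of pieces[k−i].
pieces[3] = 1
pieces[4] = 2
pieces[5] = 2
pieces[6] = 2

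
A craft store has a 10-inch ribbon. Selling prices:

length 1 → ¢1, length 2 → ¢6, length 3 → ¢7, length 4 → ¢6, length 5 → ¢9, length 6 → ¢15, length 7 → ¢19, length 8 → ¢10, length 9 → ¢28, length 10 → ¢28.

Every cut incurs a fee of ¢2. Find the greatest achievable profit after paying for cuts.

28

Consider every possible first cut. net[k] is the best of p[i]+net[k−i] over all sellable i≤k, charging 2 whenever i<k.
net[1] = 1
net[2] = 6
net[3] = 7
net[4] = 10  (first piece 2, then net[2]=6)
net[5] = 11  (first piece 2, then net[3]=7)
net[6] = 15
net[7] = 19
net[8] = 19  (first piece 2, then net[6]=15)
net[9] = 28
net[10] = 28
Best is to make no cuts and sell whole for ¢28.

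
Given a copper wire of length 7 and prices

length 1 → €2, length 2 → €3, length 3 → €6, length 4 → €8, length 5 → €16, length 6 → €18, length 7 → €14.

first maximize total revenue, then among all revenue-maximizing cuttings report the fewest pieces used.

Consider every possible first cut. r[k] is the best of p[i]+r[k−i] over all sellable i≤k.
r[1] = 2
r[2] = 4  (first piece 1, then r[1]=2)
r[3] = 6  (first piece 1, then r[2]=4)
r[4] = 8  (first piece 1, then r[3]=6)
r[5] = 16
r[6] = 18  (first piece 1, then r[5]=16)
r[7] = 20  (first piece 1, then r[6]=18)
Maximum revenue is €20.
Now minimize piece count subject to staying optimal: for each k, pieces[k] = 1 + min over i with p[i]+r[k−i]=r[k] of pieces[k−i].
pieces[4] = 1
pieces[5] = 1
pieces[6] = 1
pieces[7] = 2

2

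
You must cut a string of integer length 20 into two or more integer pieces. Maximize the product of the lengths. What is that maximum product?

Define g[k] = max over 1≤i<k of i · max(k−i, g[k−i]); the inner max lets the remainder stay uncut if that's better.
g[2] = 1*max(1,0) = 1*1 = 1
g[3] = 1*max(2,1) = 1*2 = 2
g[4] = 2*max(2,1) = 2*2 = 4
g[5] = 2*max(3,2) = 2*3 = 6
g[6] = 3*max(3,2) = 3*3 = 9
g[7] = 2*max(5,6) = 2*6 = 12
g[8] = 2*max(6,9) = 2*9 = 18
g[9] = 3*max(6,9) = 3*9 = 27
g[10] = 2*max(8,18) = 2*18 = 36
g[11] = 2*max(9,27) = 2*27 = 54
g[12] = 3*max(9,27) = 3*27 = 81
g[13] = 2*max(11,54) = 2*54 = 108
g[14] = 2*max(12,81) = 2*81 = 162
g[15] = 3*max(12,81) = 3*81 = 243
g[16] = 2*max(14,162) = 2*162 = 324
g[17] = 2*max(15,243) = 2*243 = 486
g[18] = 3*max(15,243) = 3*243 = 729
g[19] = 2*max(17,486) = 2*486 = 972
g[20] = 2*max(18,729) = 2*729 = 1458
One optimal split: 3 + 3 + 3 + 3 + 3 + 3 + 2; product 3*3*3*3*3*3*2 = 1458.

1458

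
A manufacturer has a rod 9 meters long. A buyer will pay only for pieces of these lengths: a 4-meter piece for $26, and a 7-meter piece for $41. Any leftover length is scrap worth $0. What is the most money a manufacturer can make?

52

Consider every possible first cut. best[k] is the best of p[i]+best[k−i] over all sellable i≤k.
best[1] = 0
best[2] = 0
best[3] = 0
best[4] = 26
best[5] = 26
best[6] = 26
best[7] = max(26+0, 41+0) = 41
best[8] = max(26+26, 41+0) = 52
best[9] = max(26+26, 41+0) = 52
One optimal cutting: pieces 4 + 4 with 1 meter of scrap → $52.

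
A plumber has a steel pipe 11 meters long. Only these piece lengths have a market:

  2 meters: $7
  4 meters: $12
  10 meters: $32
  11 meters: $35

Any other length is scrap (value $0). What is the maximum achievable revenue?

35

Build r[k] bottom-up: r[k] = max over allowed piece i of (p[i] + r[k−i]).
r[1] = 0
r[2] = 7
r[3] = 7
r[4] = 14  (first piece 2, then r[2]=7)
r[5] = 14
r[6] = 21  (first piece 2, then r[4]=14)
r[7] = 21
r[8] = 28  (first piece 2, then r[6]=21)
r[9] = 28
r[10] = 35  (first piece 2, then r[8]=28)
r[11] = 35
One optimal cutting: pieces 2 + 2 + 2 + 2 + 2 with 1 meter of scrap → $35.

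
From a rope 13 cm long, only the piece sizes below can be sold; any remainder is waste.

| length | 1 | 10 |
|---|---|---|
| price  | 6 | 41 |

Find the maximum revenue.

Consider every possible first cut. best[k] is the best of p[i]+best[k−i] over all sellable i≤k.
best[1] = 6
best[2] = 12  (first piece 1, then best[1]=6)
best[3] = 18  (first piece 1, then best[2]=12)
best[4] = 24  (first piece 1, then best[3]=18)
best[5] = 30  (first piece 1, then best[4]=24)
best[6] = 36  (first piece 1, then best[5]=30)
best[7] = 42  (first piece 1, then best[6]=36)
best[8] = 48  (first piece 1, then best[7]=42)
best[9] = 54  (first piece 1, then best[8]=48)
best[10] = max(6+54, 41+0) = 60
best[11] = max(6+60, 41+6) = 66
best[12] = max(6+66, 41+12) = 72
best[13] = max(6+72, 41+18) = 78
One optimal cutting: 1 + 1 + 1 + 1 + 1 + 1 + 1 + 1 + 1 + 1 + 1 + 1 + 1 → 78.

78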